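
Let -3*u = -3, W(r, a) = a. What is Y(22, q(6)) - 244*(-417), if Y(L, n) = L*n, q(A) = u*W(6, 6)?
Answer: 101880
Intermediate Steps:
u = 1 (u = -⅓*(-3) = 1)
q(A) = 6 (q(A) = 1*6 = 6)
Y(22, q(6)) - 244*(-417) = 22*6 - 244*(-417) = 132 + 101748 = 101880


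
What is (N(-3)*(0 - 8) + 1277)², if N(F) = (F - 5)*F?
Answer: 1177225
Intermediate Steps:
N(F) = F*(-5 + F) (N(F) = (-5 + F)*F = F*(-5 + F))
(N(-3)*(0 - 8) + 1277)² = ((-3*(-5 - 3))*(0 - 8) + 1277)² = (-3*(-8)*(-8) + 1277)² = (24*(-8) + 1277)² = (-192 + 1277)² = 1085² = 1177225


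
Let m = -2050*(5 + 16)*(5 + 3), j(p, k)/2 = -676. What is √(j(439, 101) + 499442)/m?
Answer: -√498090/344400 ≈ -0.0020492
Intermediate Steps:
j(p, k) = -1352 (j(p, k) = 2*(-676) = -1352)
m = -344400 (m = -43050*8 = -2050*168 = -344400)
√(j(439, 101) + 499442)/m = √(-1352 + 499442)/(-344400) = √498090*(-1/344400) = -√498090/344400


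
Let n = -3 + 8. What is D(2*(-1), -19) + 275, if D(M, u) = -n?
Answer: 270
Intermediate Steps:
n = 5
D(M, u) = -5 (D(M, u) = -1*5 = -5)
D(2*(-1), -19) + 275 = -5 + 275 = 270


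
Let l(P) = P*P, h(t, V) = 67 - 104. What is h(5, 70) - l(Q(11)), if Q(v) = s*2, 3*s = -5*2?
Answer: -733/9 ≈ -81.444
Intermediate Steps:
s = -10/3 (s = (-5*2)/3 = (1/3)*(-10) = -10/3 ≈ -3.3333)
h(t, V) = -37
Q(v) = -20/3 (Q(v) = -10/3*2 = -20/3)
l(P) = P**2
h(5, 70) - l(Q(11)) = -37 - (-20/3)**2 = -37 - 1*400/9 = -37 - 400/9 = -733/9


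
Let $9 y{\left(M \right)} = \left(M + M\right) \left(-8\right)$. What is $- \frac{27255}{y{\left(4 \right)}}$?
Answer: $\frac{245295}{64} \approx 3832.7$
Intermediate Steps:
$y{\left(M \right)} = - \frac{16 M}{9}$ ($y{\left(M \right)} = \frac{\left(M + M\right) \left(-8\right)}{9} = \frac{2 M \left(-8\right)}{9} = \frac{\left(-16\right) M}{9} = - \frac{16 M}{9}$)
$- \frac{27255}{y{\left(4 \right)}} = - \frac{27255}{\left(- \frac{16}{9}\right) 4} = - \frac{27255}{- \frac{64}{9}} = \left(-27255\right) \left(- \frac{9}{64}\right) = \frac{245295}{64}$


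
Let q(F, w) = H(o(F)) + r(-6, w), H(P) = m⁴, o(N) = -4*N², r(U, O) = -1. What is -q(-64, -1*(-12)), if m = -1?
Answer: 0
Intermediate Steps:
H(P) = 1 (H(P) = (-1)⁴ = 1)
q(F, w) = 0 (q(F, w) = 1 - 1 = 0)
-q(-64, -1*(-12)) = -1*0 = 0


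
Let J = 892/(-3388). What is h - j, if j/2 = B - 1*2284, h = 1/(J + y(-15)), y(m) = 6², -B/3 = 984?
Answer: 316977815/30269 ≈ 10472.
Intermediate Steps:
B = -2952 (B = -3*984 = -2952)
y(m) = 36
J = -223/847 (J = 892*(-1/3388) = -223/847 ≈ -0.26328)
h = 847/30269 (h = 1/(-223/847 + 36) = 1/(30269/847) = 847/30269 ≈ 0.027982)
j = -10472 (j = 2*(-2952 - 1*2284) = 2*(-2952 - 2284) = 2*(-5236) = -10472)
h - j = 847/30269 - 1*(-10472) = 847/30269 + 10472 = 316977815/30269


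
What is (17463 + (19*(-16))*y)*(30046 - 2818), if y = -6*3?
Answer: 624474180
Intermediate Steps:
y = -18
(17463 + (19*(-16))*y)*(30046 - 2818) = (17463 + (19*(-16))*(-18))*(30046 - 2818) = (17463 - 304*(-18))*27228 = (17463 + 5472)*27228 = 22935*27228 = 624474180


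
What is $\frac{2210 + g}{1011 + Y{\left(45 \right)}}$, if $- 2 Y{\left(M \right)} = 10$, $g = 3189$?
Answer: $\frac{5399}{1006} \approx 5.3668$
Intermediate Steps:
$Y{\left(M \right)} = -5$ ($Y{\left(M \right)} = \left(- \frac{1}{2}\right) 10 = -5$)
$\frac{2210 + g}{1011 + Y{\left(45 \right)}} = \frac{2210 + 3189}{1011 - 5} = \frac{5399}{1006}$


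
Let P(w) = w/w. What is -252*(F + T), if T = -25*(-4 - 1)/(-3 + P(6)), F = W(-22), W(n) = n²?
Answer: -106218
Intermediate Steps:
P(w) = 1
F = 484 (F = (-22)² = 484)
T = -125/2 (T = -25*(-4 - 1)/(-3 + 1) = -(-125)/(-2) = -(-125)*(-1)/2 = -25*5/2 = -125/2 ≈ -62.500)
-252*(F + T) = -252*(484 - 125/2) = -252*843/2 = -106218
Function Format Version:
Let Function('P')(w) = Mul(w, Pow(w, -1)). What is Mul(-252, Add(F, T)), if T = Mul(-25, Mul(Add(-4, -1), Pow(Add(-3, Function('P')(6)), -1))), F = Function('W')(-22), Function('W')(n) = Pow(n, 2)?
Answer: -106218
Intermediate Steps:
Function('P')(w) = 1
F = 484 (F = Pow(-22, 2) = 484)
T = Rational(-125, 2) (T = Mul(-25, Mul(Add(-4, -1), Pow(Add(-3, 1), -1))) = Mul(-25, Mul(-5, Pow(-2, -1))) = Mul(-25, Mul(-5, Rational(-1, 2))) = Mul(-25, Rational(5, 2)) = Rational(-125, 2) ≈ -62.500)
Mul(-252, Add(F, T)) = Mul(-252, Add(484, Rational(-125, 2))) = Mul(-252, Rational(843, 2)) = -106218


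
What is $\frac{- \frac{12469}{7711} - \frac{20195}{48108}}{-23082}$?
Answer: $\frac{755582297}{8562516908616} \approx 8.8243 \cdot 10^{-5}$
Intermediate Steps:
$\frac{- \frac{12469}{7711} - \frac{20195}{48108}}{-23082} = \left(\left(-12469\right) \frac{1}{7711} - \frac{20195}{48108}\right) \left(- \frac{1}{23082}\right) = \left(- \frac{12469}{7711} - \frac{20195}{48108}\right) \left(- \frac{1}{23082}\right) = \left(- \frac{755582297}{370960788}\right) \left(- \frac{1}{23082}\right) = \frac{755582297}{8562516908616}$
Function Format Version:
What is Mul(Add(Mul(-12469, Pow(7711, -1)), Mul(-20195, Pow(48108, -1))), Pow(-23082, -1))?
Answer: Rational(755582297, 8562516908616) ≈ 8.8243e-5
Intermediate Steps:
Mul(Add(Mul(-12469, Pow(7711, -1)), Mul(-20195, Pow(48108, -1))), Pow(-23082, -1)) = Mul(Add(Mul(-12469, Rational(1, 7711)), Mul(-20195, Rational(1, 48108))), Rational(-1, 23082)) = Mul(Add(Rational(-12469, 7711), Rational(-20195, 48108)), Rational(-1, 23082)) = Mul(Rational(-755582297, 370960788), Rational(-1, 23082)) = Rational(755582297, 8562516908616)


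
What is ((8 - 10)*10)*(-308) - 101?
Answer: 6059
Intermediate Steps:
((8 - 10)*10)*(-308) - 101 = -2*10*(-308) - 101 = -20*(-308) - 101 = 6160 - 101 = 6059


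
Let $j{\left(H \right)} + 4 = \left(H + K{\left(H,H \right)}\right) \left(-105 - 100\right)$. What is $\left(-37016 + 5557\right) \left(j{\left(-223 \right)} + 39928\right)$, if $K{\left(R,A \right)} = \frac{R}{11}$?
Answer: $- \frac{31073438496}{11} \approx -2.8249 \cdot 10^{9}$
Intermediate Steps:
$K{\left(R,A \right)} = \frac{R}{11}$ ($K{\left(R,A \right)} = R \frac{1}{11} = \frac{R}{11}$)
$j{\left(H \right)} = -4 - \frac{2460 H}{11}$ ($j{\left(H \right)} = -4 + \left(H + \frac{H}{11}\right) \left(-105 - 100\right) = -4 + \frac{12 H}{11} \left(-205\right) = -4 - \frac{2460 H}{11}$)
$\left(-37016 + 5557\right) \left(j{\left(-223 \right)} + 39928\right) = \left(-37016 + 5557\right) \left(\left(-4 - - \frac{548580}{11}\right) + 39928\right) = - 31459 \left(\left(-4 + \frac{548580}{11}\right) + 39928\right) = - 31459 \left(\frac{548536}{11} + 39928\right) = \left(-31459\right) \frac{987744}{11} = - \frac{31073438496}{11}$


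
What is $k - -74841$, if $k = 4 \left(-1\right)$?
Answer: $74837$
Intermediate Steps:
$k = -4$
$k - -74841 = -4 - -74841 = -4 + 74841 = 74837$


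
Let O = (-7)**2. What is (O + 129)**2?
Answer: 31684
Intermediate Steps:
O = 49
(O + 129)**2 = (49 + 129)**2 = 178**2 = 31684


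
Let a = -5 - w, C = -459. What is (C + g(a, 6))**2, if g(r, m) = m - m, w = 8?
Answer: 210681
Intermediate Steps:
a = -13 (a = -5 - 1*8 = -5 - 8 = -13)
g(r, m) = 0
(C + g(a, 6))**2 = (-459 + 0)**2 = (-459)**2 = 210681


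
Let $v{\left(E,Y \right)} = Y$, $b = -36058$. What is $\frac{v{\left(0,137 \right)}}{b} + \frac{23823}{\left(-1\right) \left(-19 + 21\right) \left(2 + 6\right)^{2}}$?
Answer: $- \frac{429513635}{2307712} \approx -186.12$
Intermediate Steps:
$\frac{v{\left(0,137 \right)}}{b} + \frac{23823}{\left(-1\right) \left(-19 + 21\right) \left(2 + 6\right)^{2}} = \frac{137}{-36058} + \frac{23823}{\left(-1\right) \left(-19 + 21\right) \left(2 + 6\right)^{2}} = 137 \left(- \frac{1}{36058}\right) + \frac{23823}{\left(-1\right) 2 \cdot 8^{2}} = - \frac{137}{36058} + \frac{23823}{\left(-1\right) 2 \cdot 64} = - \frac{137}{36058} + \frac{23823}{\left(-1\right) 128} = - \frac{137}{36058} + \frac{23823}{-128} = - \frac{137}{36058} + 23823 \left(- \frac{1}{128}\right) = - \frac{137}{36058} - \frac{23823}{128} = - \frac{429513635}{2307712}$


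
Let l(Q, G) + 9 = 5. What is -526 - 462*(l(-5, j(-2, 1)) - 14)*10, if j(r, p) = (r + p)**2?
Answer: 82634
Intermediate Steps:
j(r, p) = (p + r)**2
l(Q, G) = -4 (l(Q, G) = -9 + 5 = -4)
-526 - 462*(l(-5, j(-2, 1)) - 14)*10 = -526 - 462*(-4 - 14)*10 = -526 - (-8316)*10 = -526 - 462*(-180) = -526 + 83160 = 82634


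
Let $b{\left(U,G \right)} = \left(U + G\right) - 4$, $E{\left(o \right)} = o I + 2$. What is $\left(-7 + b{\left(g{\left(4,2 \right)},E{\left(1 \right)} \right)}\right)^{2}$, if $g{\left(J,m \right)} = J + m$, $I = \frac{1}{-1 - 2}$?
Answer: $\frac{100}{9} \approx 11.111$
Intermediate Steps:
$I = - \frac{1}{3}$ ($I = \frac{1}{-3} = - \frac{1}{3} \approx -0.33333$)
$E{\left(o \right)} = 2 - \frac{o}{3}$ ($E{\left(o \right)} = o \left(- \frac{1}{3}\right) + 2 = - \frac{o}{3} + 2 = 2 - \frac{o}{3}$)
$b{\left(U,G \right)} = -4 + G + U$ ($b{\left(U,G \right)} = \left(G + U\right) - 4 = -4 + G + U$)
$\left(-7 + b{\left(g{\left(4,2 \right)},E{\left(1 \right)} \right)}\right)^{2} = \left(-7 + \left(-4 + \left(2 - \frac{1}{3}\right) + \left(4 + 2\right)\right)\right)^{2} = \left(-7 + \left(-4 + \left(2 - \frac{1}{3}\right) + 6\right)\right)^{2} = \left(-7 + \left(-4 + \frac{5}{3} + 6\right)\right)^{2} = \left(-7 + \frac{11}{3}\right)^{2} = \left(- \frac{10}{3}\right)^{2} = \frac{100}{9}$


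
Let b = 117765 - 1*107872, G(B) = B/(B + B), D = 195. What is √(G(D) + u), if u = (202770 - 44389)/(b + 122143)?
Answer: √7407186591/66018 ≈ 1.3037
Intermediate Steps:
G(B) = ½ (G(B) = B/((2*B)) = (1/(2*B))*B = ½)
b = 9893 (b = 117765 - 107872 = 9893)
u = 158381/132036 (u = (202770 - 44389)/(9893 + 122143) = 158381/132036 ≈ 1.1995)
√(G(D) + u) = √(½ + 158381/132036) = √(224399/132036) = √7407186591/66018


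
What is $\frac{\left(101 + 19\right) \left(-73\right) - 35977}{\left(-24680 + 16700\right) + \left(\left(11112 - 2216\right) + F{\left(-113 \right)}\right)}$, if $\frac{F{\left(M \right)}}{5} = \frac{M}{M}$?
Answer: $- \frac{44737}{921} \approx -48.574$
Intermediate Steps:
$F{\left(M \right)} = 5$ ($F{\left(M \right)} = 5 \frac{M}{M} = 5 \cdot 1 = 5$)
$\frac{\left(101 + 19\right) \left(-73\right) - 35977}{\left(-24680 + 16700\right) + \left(\left(11112 - 2216\right) + F{\left(-113 \right)}\right)} = \frac{\left(101 + 19\right) \left(-73\right) - 35977}{\left(-24680 + 16700\right) + \left(\left(11112 - 2216\right) + 5\right)} = \frac{120 \left(-73\right) - 35977}{-7980 + \left(8896 + 5\right)} = \frac{-8760 - 35977}{-7980 + 8901} = - \frac{44737}{921}$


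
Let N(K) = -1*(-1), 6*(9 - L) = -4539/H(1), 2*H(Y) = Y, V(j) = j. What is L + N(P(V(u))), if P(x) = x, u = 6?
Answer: 1523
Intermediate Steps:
H(Y) = Y/2
L = 1522 (L = 9 - (-1513)/(2*((1/2)*1)) = 9 - (-1513)/(2*1/2) = 9 - (-1513)*2/2 = 9 - 1/6*(-9078) = 9 + 1513 = 1522)
N(K) = 1
L + N(P(V(u))) = 1522 + 1 = 1523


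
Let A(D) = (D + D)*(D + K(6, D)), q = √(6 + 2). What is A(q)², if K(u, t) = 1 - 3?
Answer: 384 - 256*√2 ≈ 21.961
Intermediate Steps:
K(u, t) = -2
q = 2*√2 (q = √8 = 2*√2 ≈ 2.8284)
A(D) = 2*D*(-2 + D) (A(D) = (D + D)*(D - 2) = (2*D)*(-2 + D) = 2*D*(-2 + D))
A(q)² = (2*(2*√2)*(-2 + 2*√2))² = (4*√2*(-2 + 2*√2))² = 32*(-2 + 2*√2)²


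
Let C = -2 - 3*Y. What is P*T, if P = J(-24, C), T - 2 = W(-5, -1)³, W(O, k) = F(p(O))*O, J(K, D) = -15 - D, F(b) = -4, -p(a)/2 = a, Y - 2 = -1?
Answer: -80020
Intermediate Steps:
Y = 1 (Y = 2 - 1 = 1)
p(a) = -2*a
C = -5 (C = -2 - 3*1 = -2 - 3 = -5)
W(O, k) = -4*O
T = 8002 (T = 2 + (-4*(-5))³ = 2 + 20³ = 2 + 8000 = 8002)
P = -10 (P = -15 - 1*(-5) = -15 + 5 = -10)
P*T = -10*8002 = -80020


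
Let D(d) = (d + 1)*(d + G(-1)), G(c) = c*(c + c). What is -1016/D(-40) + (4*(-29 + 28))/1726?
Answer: -439886/639483 ≈ -0.68788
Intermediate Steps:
G(c) = 2*c² (G(c) = c*(2*c) = 2*c²)
D(d) = (1 + d)*(2 + d) (D(d) = (d + 1)*(d + 2*(-1)²) = (1 + d)*(d + 2*1) = (1 + d)*(d + 2) = (1 + d)*(2 + d))
-1016/D(-40) + (4*(-29 + 28))/1726 = -1016/(2 + (-40)² + 3*(-40)) + (4*(-29 + 28))/1726 = -1016/(2 + 1600 - 120) + (4*(-1))*(1/1726) = -1016/1482 - 4*1/1726 = -1016*1/1482 - 2/863 = -508/741 - 2/863 = -439886/639483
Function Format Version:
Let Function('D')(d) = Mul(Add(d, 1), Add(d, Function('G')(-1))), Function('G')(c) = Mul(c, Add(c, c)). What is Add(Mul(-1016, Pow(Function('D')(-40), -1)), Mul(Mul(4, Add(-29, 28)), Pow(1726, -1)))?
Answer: Rational(-439886, 639483) ≈ -0.68788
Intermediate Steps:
Function('G')(c) = Mul(2, Pow(c, 2)) (Function('G')(c) = Mul(c, Mul(2, c)) = Mul(2, Pow(c, 2)))
Function('D')(d) = Mul(Add(1, d), Add(2, d)) (Function('D')(d) = Mul(Add(d, 1), Add(d, Mul(2, Pow(-1, 2)))) = Mul(Add(1, d), Add(d, Mul(2, 1))) = Mul(Add(1, d), Add(d, 2)) = Mul(Add(1, d), Add(2, d)))
Add(Mul(-1016, Pow(Function('D')(-40), -1)), Mul(Mul(4, Add(-29, 28)), Pow(1726, -1))) = Add(Mul(-1016, Pow(Add(2, Pow(-40, 2), Mul(3, -40)), -1)), Mul(Mul(4, Add(-29, 28)), Pow(1726, -1))) = Add(Mul(-1016, Pow(Add(2, 1600, -120), -1)), Mul(Mul(4, -1), Rational(1, 1726))) = Add(Mul(-1016, Pow(1482, -1)), Mul(-4, Rational(1, 1726))) = Add(Mul(-1016, Rational(1, 1482)), Rational(-2, 863)) = Add(Rational(-508, 741), Rational(-2, 863)) = Rational(-439886, 639483)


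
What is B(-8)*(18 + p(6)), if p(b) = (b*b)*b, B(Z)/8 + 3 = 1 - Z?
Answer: 11232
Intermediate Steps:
B(Z) = -16 - 8*Z (B(Z) = -24 + 8*(1 - Z) = -24 + (8 - 8*Z) = -16 - 8*Z)
p(b) = b³ (p(b) = b²*b = b³)
B(-8)*(18 + p(6)) = (-16 - 8*(-8))*(18 + 6³) = (-16 + 64)*(18 + 216) = 48*234 = 11232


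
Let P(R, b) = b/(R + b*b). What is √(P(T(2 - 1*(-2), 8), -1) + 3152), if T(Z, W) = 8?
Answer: √28367/3 ≈ 56.142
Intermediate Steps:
P(R, b) = b/(R + b²)
√(P(T(2 - 1*(-2), 8), -1) + 3152) = √(-1/(8 + (-1)²) + 3152) = √(-1/(8 + 1) + 3152) = √(-1/9 + 3152) = √(-1*⅑ + 3152) = √(-⅑ + 3152) = √(28367/9) = √28367/3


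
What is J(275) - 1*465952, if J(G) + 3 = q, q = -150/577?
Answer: -268856185/577 ≈ -4.6596e+5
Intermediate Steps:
q = -150/577 (q = -150*1/577 = -150/577 ≈ -0.25997)
J(G) = -1881/577 (J(G) = -3 - 150/577 = -1881/577)
J(275) - 1*465952 = -1881/577 - 1*465952 = -1881/577 - 465952 = -268856185/577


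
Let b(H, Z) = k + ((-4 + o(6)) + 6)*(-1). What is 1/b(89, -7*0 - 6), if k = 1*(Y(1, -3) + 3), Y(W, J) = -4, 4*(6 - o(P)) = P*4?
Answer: -⅓ ≈ -0.33333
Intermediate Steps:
o(P) = 6 - P (o(P) = 6 - P*4/4 = 6 - P)
k = -1 (k = 1*(-4 + 3) = 1*(-1) = -1)
b(H, Z) = -3 (b(H, Z) = -1 + ((-4 + (6 - 1*6)) + 6)*(-1) = -1 + ((-4 + (6 - 6)) + 6)*(-1) = -1 + ((-4 + 0) + 6)*(-1) = -1 + (-4 + 6)*(-1) = -1 + 2*(-1) = -1 - 2 = -3)
1/b(89, -7*0 - 6) = 1/(-3) = -⅓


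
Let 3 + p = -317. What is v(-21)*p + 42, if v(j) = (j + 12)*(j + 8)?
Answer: -37398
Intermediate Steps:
p = -320 (p = -3 - 317 = -320)
v(j) = (8 + j)*(12 + j) (v(j) = (12 + j)*(8 + j) = (8 + j)*(12 + j))
v(-21)*p + 42 = (96 + (-21)**2 + 20*(-21))*(-320) + 42 = (96 + 441 - 420)*(-320) + 42 = 117*(-320) + 42 = -37440 + 42 = -37398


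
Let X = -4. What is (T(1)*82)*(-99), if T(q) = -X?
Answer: -32472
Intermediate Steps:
T(q) = 4 (T(q) = -1*(-4) = 4)
(T(1)*82)*(-99) = (4*82)*(-99) = 328*(-99) = -32472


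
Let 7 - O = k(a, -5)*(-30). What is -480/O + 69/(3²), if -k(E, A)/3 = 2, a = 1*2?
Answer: 5419/519 ≈ 10.441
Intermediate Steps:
a = 2
k(E, A) = -6 (k(E, A) = -3*2 = -6)
O = -173 (O = 7 - (-6)*(-30) = 7 - 1*180 = 7 - 180 = -173)
-480/O + 69/(3²) = -480/(-173) + 69/(3²) = -480*(-1/173) + 69/9 = 480/173 + 69*(⅑) = 480/173 + 23/3 = 5419/519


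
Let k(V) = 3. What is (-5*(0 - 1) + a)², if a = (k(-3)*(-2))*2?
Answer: 49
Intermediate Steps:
a = -12 (a = (3*(-2))*2 = -6*2 = -12)
(-5*(0 - 1) + a)² = (-5*(0 - 1) - 12)² = (-5*(-1) - 12)² = (5 - 12)² = (-7)² = 49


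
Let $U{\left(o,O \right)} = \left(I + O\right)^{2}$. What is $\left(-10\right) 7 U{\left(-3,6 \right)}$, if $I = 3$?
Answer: $-5670$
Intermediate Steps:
$U{\left(o,O \right)} = \left(3 + O\right)^{2}$
$\left(-10\right) 7 U{\left(-3,6 \right)} = \left(-10\right) 7 \left(3 + 6\right)^{2} = - 70 \cdot 9^{2} = \left(-70\right) 81 = -5670$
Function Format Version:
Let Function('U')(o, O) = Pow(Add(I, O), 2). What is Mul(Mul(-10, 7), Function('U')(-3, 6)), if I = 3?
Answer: -5670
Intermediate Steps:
Function('U')(o, O) = Pow(Add(3, O), 2)
Mul(Mul(-10, 7), Function('U')(-3, 6)) = Mul(Mul(-10, 7), Pow(Add(3, 6), 2)) = Mul(-70, Pow(9, 2)) = Mul(-70, 81) = -5670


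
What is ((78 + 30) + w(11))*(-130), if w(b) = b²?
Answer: -29770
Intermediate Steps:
((78 + 30) + w(11))*(-130) = ((78 + 30) + 11²)*(-130) = (108 + 121)*(-130) = 229*(-130) = -29770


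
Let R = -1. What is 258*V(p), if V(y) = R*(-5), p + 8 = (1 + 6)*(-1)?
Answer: 1290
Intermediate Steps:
p = -15 (p = -8 + (1 + 6)*(-1) = -8 + 7*(-1) = -8 - 7 = -15)
V(y) = 5 (V(y) = -1*(-5) = 5)
258*V(p) = 258*5 = 1290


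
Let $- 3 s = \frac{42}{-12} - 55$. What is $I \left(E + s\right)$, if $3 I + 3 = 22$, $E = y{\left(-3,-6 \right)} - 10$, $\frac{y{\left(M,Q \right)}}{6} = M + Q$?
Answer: $- \frac{1691}{6} \approx -281.83$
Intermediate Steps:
$y{\left(M,Q \right)} = 6 M + 6 Q$ ($y{\left(M,Q \right)} = 6 \left(M + Q\right) = 6 M + 6 Q$)
$E = -64$ ($E = \left(6 \left(-3\right) + 6 \left(-6\right)\right) - 10 = \left(-18 - 36\right) - 10 = -54 - 10 = -64$)
$s = \frac{39}{2}$ ($s = - \frac{\frac{42}{-12} - 55}{3} = - \frac{42 \left(- \frac{1}{12}\right) - 55}{3} = - \frac{- \frac{7}{2} - 55}{3} = \left(- \frac{1}{3}\right) \left(- \frac{117}{2}\right) = \frac{39}{2} \approx 19.5$)
$I = \frac{19}{3}$ ($I = -1 + \frac{1}{3} \cdot 22 = -1 + \frac{22}{3} = \frac{19}{3} \approx 6.3333$)
$I \left(E + s\right) = \frac{19 \left(-64 + \frac{39}{2}\right)}{3} = \frac{19}{3} \left(- \frac{89}{2}\right) = - \frac{1691}{6}$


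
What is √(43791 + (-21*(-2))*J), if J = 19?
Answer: √44589 ≈ 211.16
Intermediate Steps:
√(43791 + (-21*(-2))*J) = √(43791 - 21*(-2)*19) = √(43791 + 42*19) = √(43791 + 798) = √44589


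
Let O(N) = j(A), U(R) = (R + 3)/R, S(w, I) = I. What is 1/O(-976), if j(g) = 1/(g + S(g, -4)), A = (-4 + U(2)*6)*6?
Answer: 62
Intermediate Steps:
U(R) = (3 + R)/R
A = 66 (A = (-4 + ((3 + 2)/2)*6)*6 = (-4 + ((1/2)*5)*6)*6 = (-4 + (5/2)*6)*6 = (-4 + 15)*6 = 11*6 = 66)
j(g) = 1/(-4 + g) (j(g) = 1/(g - 4) = 1/(-4 + g))
O(N) = 1/62 (O(N) = 1/(-4 + 66) = 1/62)
1/O(-976) = 1/(1/62) = 62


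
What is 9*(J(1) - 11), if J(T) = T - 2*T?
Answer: -108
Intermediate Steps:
J(T) = -T
9*(J(1) - 11) = 9*(-1*1 - 11) = 9*(-1 - 11) = 9*(-12) = -108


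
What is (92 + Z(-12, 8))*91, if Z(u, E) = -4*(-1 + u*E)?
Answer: 43680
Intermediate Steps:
Z(u, E) = 4 - 4*E*u (Z(u, E) = -4*(-1 + E*u) = 4 - 4*E*u)
(92 + Z(-12, 8))*91 = (92 + (4 - 4*8*(-12)))*91 = (92 + (4 + 384))*91 = (92 + 388)*91 = 480*91 = 43680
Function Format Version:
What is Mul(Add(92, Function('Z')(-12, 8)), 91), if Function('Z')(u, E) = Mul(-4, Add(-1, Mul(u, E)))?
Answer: 43680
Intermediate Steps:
Function('Z')(u, E) = Add(4, Mul(-4, E, u)) (Function('Z')(u, E) = Mul(-4, Add(-1, Mul(E, u))) = Add(4, Mul(-4, E, u)))
Mul(Add(92, Function('Z')(-12, 8)), 91) = Mul(Add(92, Add(4, Mul(-4, 8, -12))), 91) = Mul(Add(92, Add(4, 384)), 91) = Mul(Add(92, 388), 91) = Mul(480, 91) = 43680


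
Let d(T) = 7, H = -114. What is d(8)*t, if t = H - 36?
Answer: -1050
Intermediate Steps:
t = -150 (t = -114 - 36 = -150)
d(8)*t = 7*(-150) = -1050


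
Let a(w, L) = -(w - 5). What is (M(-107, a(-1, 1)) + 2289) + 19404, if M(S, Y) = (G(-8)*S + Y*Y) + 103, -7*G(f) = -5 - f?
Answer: 153145/7 ≈ 21878.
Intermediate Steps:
G(f) = 5/7 + f/7 (G(f) = -(-5 - f)/7 = 5/7 + f/7)
a(w, L) = 5 - w (a(w, L) = -(-5 + w) = 5 - w)
M(S, Y) = 103 + Y**2 - 3*S/7 (M(S, Y) = ((5/7 + (1/7)*(-8))*S + Y*Y) + 103 = ((5/7 - 8/7)*S + Y**2) + 103 = (-3*S/7 + Y**2) + 103 = (Y**2 - 3*S/7) + 103 = 103 + Y**2 - 3*S/7)
(M(-107, a(-1, 1)) + 2289) + 19404 = ((103 + (5 - 1*(-1))**2 - 3/7*(-107)) + 2289) + 19404 = ((103 + (5 + 1)**2 + 321/7) + 2289) + 19404 = ((103 + 6**2 + 321/7) + 2289) + 19404 = ((103 + 36 + 321/7) + 2289) + 19404 = (1294/7 + 2289) + 19404 = 17317/7 + 19404 = 153145/7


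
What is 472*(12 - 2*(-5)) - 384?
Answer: 10000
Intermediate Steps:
472*(12 - 2*(-5)) - 384 = 472*(12 + 10) - 384 = 472*22 - 384 = 10384 - 384 = 10000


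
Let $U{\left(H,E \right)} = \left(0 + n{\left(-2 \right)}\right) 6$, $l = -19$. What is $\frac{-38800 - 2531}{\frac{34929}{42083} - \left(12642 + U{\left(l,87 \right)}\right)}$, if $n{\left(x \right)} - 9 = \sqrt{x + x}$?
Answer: $\frac{103248870333354983}{31713801554795993} - \frac{97595104615012 i}{31713801554795993} \approx 3.2556 - 0.0030774 i$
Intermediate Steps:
$n{\left(x \right)} = 9 + \sqrt{2} \sqrt{x}$ ($n{\left(x \right)} = 9 + \sqrt{x + x} = 9 + \sqrt{2 x} = 9 + \sqrt{2} \sqrt{x}$)
$U{\left(H,E \right)} = 54 + 12 i$ ($U{\left(H,E \right)} = \left(0 + \left(9 + \sqrt{2} \sqrt{-2}\right)\right) 6 = \left(0 + \left(9 + \sqrt{2} i \sqrt{2}\right)\right) 6 = \left(0 + \left(9 + 2 i\right)\right) 6 = \left(9 + 2 i\right) 6 = 54 + 12 i$)
$\frac{-38800 - 2531}{\frac{34929}{42083} - \left(12642 + U{\left(l,87 \right)}\right)} = \frac{-38800 - 2531}{\frac{34929}{42083} - \left(12696 + 12 i\right)} = - \frac{41331}{34929 \cdot \frac{1}{42083} - \left(12696 + 12 i\right)} = - \frac{41331}{\frac{34929}{42083} - \left(12696 + 12 i\right)} = - \frac{41331}{- \frac{534250839}{42083} - 12 i} = - 41331 \frac{1770978889 \left(- \frac{534250839}{42083} + 12 i\right)}{285424213993163937} = - \frac{24398776153753 \left(- \frac{534250839}{42083} + 12 i\right)}{95141404664387979}$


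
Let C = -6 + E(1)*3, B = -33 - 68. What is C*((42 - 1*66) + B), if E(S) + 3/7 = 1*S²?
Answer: 3750/7 ≈ 535.71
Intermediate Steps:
E(S) = -3/7 + S² (E(S) = -3/7 + 1*S² = -3/7 + S²)
B = -101
C = -30/7 (C = -6 + (-3/7 + 1²)*3 = -6 + (-3/7 + 1)*3 = -6 + (4/7)*3 = -6 + 12/7 = -30/7 ≈ -4.2857)
C*((42 - 1*66) + B) = -30*((42 - 1*66) - 101)/7 = -30*((42 - 66) - 101)/7 = -30*(-24 - 101)/7 = -30/7*(-125) = 3750/7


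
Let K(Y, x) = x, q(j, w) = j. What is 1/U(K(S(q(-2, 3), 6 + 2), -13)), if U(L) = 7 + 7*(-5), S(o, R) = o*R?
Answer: -1/28 ≈ -0.035714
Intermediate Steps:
S(o, R) = R*o
U(L) = -28 (U(L) = 7 - 35 = -28)
1/U(K(S(q(-2, 3), 6 + 2), -13)) = 1/(-28) = -1/28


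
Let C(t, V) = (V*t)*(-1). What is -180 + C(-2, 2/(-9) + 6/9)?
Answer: -1612/9 ≈ -179.11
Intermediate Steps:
C(t, V) = -V*t
-180 + C(-2, 2/(-9) + 6/9) = -180 - 1*(2/(-9) + 6/9)*(-2) = -180 - 1*(2*(-⅑) + 6*(⅑))*(-2) = -180 - 1*(-2/9 + ⅔)*(-2) = -180 - 1*4/9*(-2) = -180 + 8/9 = -1612/9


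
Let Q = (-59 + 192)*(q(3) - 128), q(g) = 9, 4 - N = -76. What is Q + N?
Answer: -15747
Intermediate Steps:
N = 80 (N = 4 - 1*(-76) = 4 + 76 = 80)
Q = -15827 (Q = (-59 + 192)*(9 - 128) = 133*(-119) = -15827)
Q + N = -15827 + 80 = -15747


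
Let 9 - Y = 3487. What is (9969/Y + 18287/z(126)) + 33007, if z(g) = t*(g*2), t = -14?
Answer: 202454895935/6135192 ≈ 32999.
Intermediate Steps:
Y = -3478 (Y = 9 - 1*3487 = 9 - 3487 = -3478)
z(g) = -28*g (z(g) = -14*g*2 = -28*g)
(9969/Y + 18287/z(126)) + 33007 = (9969/(-3478) + 18287/((-28*126))) + 33007 = (9969*(-1/3478) + 18287/(-3528)) + 33007 = (-9969/3478 + 18287*(-1/3528)) + 33007 = (-9969/3478 - 18287/3528) + 33007 = -49386409/6135192 + 33007 = 202454895935/6135192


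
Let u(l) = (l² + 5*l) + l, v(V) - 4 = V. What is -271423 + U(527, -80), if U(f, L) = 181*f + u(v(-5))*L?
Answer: -175636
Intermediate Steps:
v(V) = 4 + V
u(l) = l² + 6*l
U(f, L) = -5*L + 181*f (U(f, L) = 181*f + ((4 - 5)*(6 + (4 - 5)))*L = 181*f + (-(6 - 1))*L = 181*f + (-1*5)*L = 181*f - 5*L = -5*L + 181*f)
-271423 + U(527, -80) = -271423 + (-5*(-80) + 181*527) = -271423 + (400 + 95387) = -271423 + 95787 = -175636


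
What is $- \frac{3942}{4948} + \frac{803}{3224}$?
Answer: $- \frac{2183941}{3988088} \approx -0.54762$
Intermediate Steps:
$- \frac{3942}{4948} + \frac{803}{3224} = \left(-3942\right) \frac{1}{4948} + 803 \cdot \frac{1}{3224} = - \frac{1971}{2474} + \frac{803}{3224} = - \frac{2183941}{3988088}$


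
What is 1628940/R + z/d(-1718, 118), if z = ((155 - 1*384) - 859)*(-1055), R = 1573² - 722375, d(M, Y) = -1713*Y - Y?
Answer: -210188313310/44292025051 ≈ -4.7455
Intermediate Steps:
d(M, Y) = -1714*Y
R = 1751954 (R = 2474329 - 722375 = 1751954)
z = 1147840 (z = ((155 - 384) - 859)*(-1055) = (-229 - 859)*(-1055) = -1088*(-1055) = 1147840)
1628940/R + z/d(-1718, 118) = 1628940/1751954 + 1147840/((-1714*118)) = 1628940*(1/1751954) + 1147840/(-202252) = 814470/875977 + 1147840*(-1/202252) = 814470/875977 - 286960/50563 = -210188313310/44292025051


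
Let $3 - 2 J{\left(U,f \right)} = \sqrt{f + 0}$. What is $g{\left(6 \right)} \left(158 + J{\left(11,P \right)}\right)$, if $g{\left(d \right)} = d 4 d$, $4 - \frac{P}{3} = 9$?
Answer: $22968 - 72 i \sqrt{15} \approx 22968.0 - 278.85 i$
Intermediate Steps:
$P = -15$ ($P = 12 - 27 = -15$)
$J{\left(U,f \right)} = \frac{3}{2} - \frac{\sqrt{f}}{2}$ ($J{\left(U,f \right)} = \frac{3}{2} - \frac{\sqrt{f + 0}}{2} = \frac{3}{2} - \frac{\sqrt{f}}{2}$)
$g{\left(d \right)} = 4 d^{2}$ ($g{\left(d \right)} = 4 d d = 4 d^{2}$)
$g{\left(6 \right)} \left(158 + J{\left(11,P \right)}\right) = 4 \cdot 6^{2} \left(158 + \left(\frac{3}{2} - \frac{\sqrt{-15}}{2}\right)\right) = 4 \cdot 36 \left(158 + \left(\frac{3}{2} - \frac{i \sqrt{15}}{2}\right)\right) = 144 \left(158 + \left(\frac{3}{2} - \frac{i \sqrt{15}}{2}\right)\right) = 144 \left(\frac{319}{2} - \frac{i \sqrt{15}}{2}\right) = 22968 - 72 i \sqrt{15}$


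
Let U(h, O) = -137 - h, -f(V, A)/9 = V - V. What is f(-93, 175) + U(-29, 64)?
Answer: -108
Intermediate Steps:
f(V, A) = 0 (f(V, A) = -9*(V - V) = -9*0 = 0)
f(-93, 175) + U(-29, 64) = 0 + (-137 - 1*(-29)) = 0 + (-137 + 29) = 0 - 108 = -108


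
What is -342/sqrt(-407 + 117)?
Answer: 171*I*sqrt(290)/145 ≈ 20.083*I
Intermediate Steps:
-342/sqrt(-407 + 117) = -342*(-I*sqrt(290)/290) = -(-171)*I*sqrt(290)/145 = 171*I*sqrt(290)/145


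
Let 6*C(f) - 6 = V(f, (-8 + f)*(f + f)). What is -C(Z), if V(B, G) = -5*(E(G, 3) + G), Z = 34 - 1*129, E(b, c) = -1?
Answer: 32613/2 ≈ 16307.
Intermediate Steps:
Z = -95 (Z = 34 - 129 = -95)
V(B, G) = 5 - 5*G (V(B, G) = -5*(-1 + G) = 5 - 5*G)
C(f) = 11/6 - 5*f*(-8 + f)/3 (C(f) = 1 + (5 - 5*(-8 + f)*(f + f))/6 = 1 + (5 - 5*(-8 + f)*2*f)/6 = 1 + (5 - 10*f*(-8 + f))/6 = 1 + (⅚ - 5*f*(-8 + f)/3) = 11/6 - 5*f*(-8 + f)/3)
-C(Z) = -(11/6 - 5/3*(-95)*(-8 - 95)) = -(11/6 - 5/3*(-95)*(-103)) = -(11/6 - 48925/3) = -1*(-32613/2) = 32613/2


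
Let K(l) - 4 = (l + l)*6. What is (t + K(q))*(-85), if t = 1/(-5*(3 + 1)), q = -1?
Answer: 2737/4 ≈ 684.25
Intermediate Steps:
t = -1/20 (t = 1/(-5*4) = 1/(-20) = -1/20 ≈ -0.050000)
K(l) = 4 + 12*l (K(l) = 4 + (l + l)*6 = 4 + (2*l)*6 = 4 + 12*l)
(t + K(q))*(-85) = (-1/20 + (4 + 12*(-1)))*(-85) = (-1/20 + (4 - 12))*(-85) = (-1/20 - 8)*(-85) = -161/20*(-85) = 2737/4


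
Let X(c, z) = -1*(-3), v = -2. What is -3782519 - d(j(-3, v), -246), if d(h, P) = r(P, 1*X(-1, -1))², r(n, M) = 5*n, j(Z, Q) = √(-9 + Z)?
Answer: -5295419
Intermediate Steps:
X(c, z) = 3
d(h, P) = 25*P² (d(h, P) = (5*P)² = 25*P²)
-3782519 - d(j(-3, v), -246) = -3782519 - 25*(-246)² = -3782519 - 25*60516 = -3782519 - 1*1512900 = -3782519 - 1512900 = -5295419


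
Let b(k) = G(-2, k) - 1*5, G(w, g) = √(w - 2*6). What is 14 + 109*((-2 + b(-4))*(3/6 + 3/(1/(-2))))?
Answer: 8421/2 - 1199*I*√14/2 ≈ 4210.5 - 2243.1*I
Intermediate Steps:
G(w, g) = √(-12 + w) (G(w, g) = √(w - 12) = √(-12 + w))
b(k) = -5 + I*√14 (b(k) = √(-12 - 2) - 1*5 = √(-14) - 5 = I*√14 - 5 = -5 + I*√14)
14 + 109*((-2 + b(-4))*(3/6 + 3/(1/(-2)))) = 14 + 109*((-2 + (-5 + I*√14))*(3/6 + 3/(1/(-2)))) = 14 + 109*((-7 + I*√14)*(3*(⅙) + 3/(-½))) = 14 + 109*((-7 + I*√14)*(½ + 3*(-2))) = 14 + 109*((-7 + I*√14)*(½ - 6)) = 14 + 109*((-7 + I*√14)*(-11/2)) = 14 + 109*(77/2 - 11*I*√14/2) = 14 + (8393/2 - 1199*I*√14/2) = 8421/2 - 1199*I*√14/2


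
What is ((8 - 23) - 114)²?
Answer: 16641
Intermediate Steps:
((8 - 23) - 114)² = (-15 - 114)² = (-129)² = 16641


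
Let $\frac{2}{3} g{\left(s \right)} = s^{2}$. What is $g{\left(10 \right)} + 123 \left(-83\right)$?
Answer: $-10059$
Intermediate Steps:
$g{\left(s \right)} = \frac{3 s^{2}}{2}$
$g{\left(10 \right)} + 123 \left(-83\right) = \frac{3 \cdot 10^{2}}{2} + 123 \left(-83\right) = \frac{3}{2} \cdot 100 - 10209 = 150 - 10209 = -10059$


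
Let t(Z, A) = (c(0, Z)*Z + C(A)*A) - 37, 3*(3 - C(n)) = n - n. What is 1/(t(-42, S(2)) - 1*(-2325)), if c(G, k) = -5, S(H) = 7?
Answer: 1/2519 ≈ 0.00039698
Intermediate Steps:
C(n) = 3 (C(n) = 3 - (n - n)/3 = 3 - 1/3*0 = 3 + 0 = 3)
t(Z, A) = -37 - 5*Z + 3*A (t(Z, A) = (-5*Z + 3*A) - 37 = -37 - 5*Z + 3*A)
1/(t(-42, S(2)) - 1*(-2325)) = 1/((-37 - 5*(-42) + 3*7) - 1*(-2325)) = 1/((-37 + 210 + 21) + 2325) = 1/(194 + 2325) = 1/2519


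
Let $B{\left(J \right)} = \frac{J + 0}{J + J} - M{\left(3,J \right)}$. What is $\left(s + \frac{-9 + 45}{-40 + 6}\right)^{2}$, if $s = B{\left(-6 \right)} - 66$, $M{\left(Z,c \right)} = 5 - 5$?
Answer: $\frac{5121169}{1156} \approx 4430.1$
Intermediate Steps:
$M{\left(Z,c \right)} = 0$
$B{\left(J \right)} = \frac{1}{2}$ ($B{\left(J \right)} = \frac{J + 0}{J + J} - 0 = \frac{J}{2 J} + 0 = J \frac{1}{2 J} + 0 = \frac{1}{2} + 0 = \frac{1}{2}$)
$s = - \frac{131}{2}$ ($s = \frac{1}{2} - 66 = - \frac{131}{2} \approx -65.5$)
$\left(s + \frac{-9 + 45}{-40 + 6}\right)^{2} = \left(- \frac{131}{2} + \frac{-9 + 45}{-40 + 6}\right)^{2} = \left(- \frac{131}{2} + \frac{36}{-34}\right)^{2} = \left(- \frac{131}{2} + 36 \left(- \frac{1}{34}\right)\right)^{2} = \left(- \frac{131}{2} - \frac{18}{17}\right)^{2} = \left(- \frac{2263}{34}\right)^{2} = \frac{5121169}{1156}$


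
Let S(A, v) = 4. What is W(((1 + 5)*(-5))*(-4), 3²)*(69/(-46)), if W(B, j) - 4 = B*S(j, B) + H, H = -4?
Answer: -720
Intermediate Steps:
W(B, j) = 4*B (W(B, j) = 4 + (B*4 - 4) = 4 + (4*B - 4) = 4 + (-4 + 4*B) = 4*B)
W(((1 + 5)*(-5))*(-4), 3²)*(69/(-46)) = (4*(((1 + 5)*(-5))*(-4)))*(69/(-46)) = (4*((6*(-5))*(-4)))*(69*(-1/46)) = (4*(-30*(-4)))*(-3/2) = (4*120)*(-3/2) = 480*(-3/2) = -720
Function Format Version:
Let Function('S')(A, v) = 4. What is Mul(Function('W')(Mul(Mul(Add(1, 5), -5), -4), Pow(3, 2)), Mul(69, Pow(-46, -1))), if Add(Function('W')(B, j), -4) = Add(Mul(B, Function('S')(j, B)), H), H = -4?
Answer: -720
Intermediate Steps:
Function('W')(B, j) = Mul(4, B) (Function('W')(B, j) = Add(4, Add(Mul(B, 4), -4)) = Add(4, Add(Mul(4, B), -4)) = Add(4, Add(-4, Mul(4, B))) = Mul(4, B))
Mul(Function('W')(Mul(Mul(Add(1, 5), -5), -4), Pow(3, 2)), Mul(69, Pow(-46, -1))) = Mul(Mul(4, Mul(Mul(Add(1, 5), -5), -4)), Mul(69, Pow(-46, -1))) = Mul(Mul(4, Mul(Mul(6, -5), -4)), Mul(69, Rational(-1, 46))) = Mul(Mul(4, Mul(-30, -4)), Rational(-3, 2)) = Mul(Mul(4, 120), Rational(-3, 2)) = Mul(480, Rational(-3, 2)) = -720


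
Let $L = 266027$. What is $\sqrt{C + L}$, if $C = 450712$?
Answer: $\sqrt{716739} \approx 846.6$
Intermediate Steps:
$\sqrt{C + L} = \sqrt{450712 + 266027} = \sqrt{716739}$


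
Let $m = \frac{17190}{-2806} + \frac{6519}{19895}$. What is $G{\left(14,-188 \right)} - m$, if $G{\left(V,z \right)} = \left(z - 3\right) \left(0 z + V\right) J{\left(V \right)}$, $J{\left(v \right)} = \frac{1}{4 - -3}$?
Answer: $- \frac{456556274}{1213595} \approx -376.2$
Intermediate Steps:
$J{\left(v \right)} = \frac{1}{7}$ ($J{\left(v \right)} = \frac{1}{4 + 3} = \frac{1}{7}$)
$G{\left(V,z \right)} = \frac{V \left(-3 + z\right)}{7}$ ($G{\left(V,z \right)} = \left(z - 3\right) \left(0 z + V\right) \frac{1}{7} = \left(-3 + z\right) \left(0 + V\right) \frac{1}{7} = \left(-3 + z\right) V \frac{1}{7} = V \left(-3 + z\right) \frac{1}{7} = \frac{V \left(-3 + z\right)}{7}$)
$m = - \frac{7037016}{1213595}$ ($m = 17190 \left(- \frac{1}{2806}\right) + 6519 \cdot \frac{1}{19895} = - \frac{8595}{1403} + \frac{6519}{19895} = - \frac{7037016}{1213595} \approx -5.7985$)
$G{\left(14,-188 \right)} - m = \frac{1}{7} \cdot 14 \left(-3 - 188\right) - - \frac{7037016}{1213595} = \frac{1}{7} \cdot 14 \left(-191\right) + \frac{7037016}{1213595} = -382 + \frac{7037016}{1213595} = - \frac{456556274}{1213595}$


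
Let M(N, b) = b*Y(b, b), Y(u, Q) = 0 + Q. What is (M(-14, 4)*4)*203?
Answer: 12992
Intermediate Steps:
Y(u, Q) = Q
M(N, b) = b**2 (M(N, b) = b*b = b**2)
(M(-14, 4)*4)*203 = (4**2*4)*203 = (16*4)*203 = 64*203 = 12992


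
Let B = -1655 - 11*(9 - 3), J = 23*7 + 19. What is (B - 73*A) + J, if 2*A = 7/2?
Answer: -6675/4 ≈ -1668.8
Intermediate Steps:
A = 7/4 (A = (7/2)/2 = (7*(1/2))/2 = (1/2)*(7/2) = 7/4 ≈ 1.7500)
J = 180 (J = 161 + 19 = 180)
B = -1721 (B = -1655 - 11*6 = -1655 - 66 = -1721)
(B - 73*A) + J = (-1721 - 73*7/4) + 180 = (-1721 - 1*511/4) + 180 = (-1721 - 511/4) + 180 = -7395/4 + 180 = -6675/4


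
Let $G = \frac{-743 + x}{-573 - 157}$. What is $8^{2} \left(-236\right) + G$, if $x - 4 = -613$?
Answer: $- \frac{5512284}{365} \approx -15102.0$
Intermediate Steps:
$x = -609$ ($x = 4 - 613 = -609$)
$G = \frac{676}{365}$ ($G = \frac{-743 - 609}{-573 - 157} = - \frac{1352}{-730} = \left(-1352\right) \left(- \frac{1}{730}\right) = \frac{676}{365} \approx 1.8521$)
$8^{2} \left(-236\right) + G = 8^{2} \left(-236\right) + \frac{676}{365} = 64 \left(-236\right) + \frac{676}{365} = -15104 + \frac{676}{365} = - \frac{5512284}{365}$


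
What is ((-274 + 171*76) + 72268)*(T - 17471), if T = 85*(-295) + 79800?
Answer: 3166217460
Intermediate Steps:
T = 54725 (T = -25075 + 79800 = 54725)
((-274 + 171*76) + 72268)*(T - 17471) = ((-274 + 171*76) + 72268)*(54725 - 17471) = ((-274 + 12996) + 72268)*37254 = (12722 + 72268)*37254 = 84990*37254 = 3166217460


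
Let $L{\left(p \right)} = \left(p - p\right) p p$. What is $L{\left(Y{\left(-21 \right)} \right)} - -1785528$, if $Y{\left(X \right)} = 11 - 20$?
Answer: $1785528$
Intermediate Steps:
$Y{\left(X \right)} = -9$
$L{\left(p \right)} = 0$ ($L{\left(p \right)} = 0 p p = 0 p = 0$)
$L{\left(Y{\left(-21 \right)} \right)} - -1785528 = 0 - -1785528 = 0 + 1785528 = 1785528$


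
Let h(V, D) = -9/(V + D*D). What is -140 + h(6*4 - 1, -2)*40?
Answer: -460/3 ≈ -153.33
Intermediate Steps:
h(V, D) = -9/(V + D²)
-140 + h(6*4 - 1, -2)*40 = -140 - 9/((6*4 - 1) + (-2)²)*40 = -140 - 9/((24 - 1) + 4)*40 = -140 - 9/(23 + 4)*40 = -140 - 9/27*40 = -140 - 9*1/27*40 = -140 - ⅓*40 = -140 - 40/3 = -460/3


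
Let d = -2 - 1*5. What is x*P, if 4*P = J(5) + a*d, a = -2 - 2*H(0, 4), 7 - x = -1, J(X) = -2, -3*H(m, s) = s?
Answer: -40/3 ≈ -13.333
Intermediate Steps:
H(m, s) = -s/3
d = -7 (d = -2 - 5 = -7)
x = 8 (x = 7 - 1*(-1) = 7 + 1 = 8)
a = 2/3 (a = -2 - (-2)*4/3 = -2 - 2*(-4/3) = -2 + 8/3 = 2/3 ≈ 0.66667)
P = -5/3 (P = (-2 + (2/3)*(-7))/4 = (-2 - 14/3)/4 = (1/4)*(-20/3) = -5/3 ≈ -1.6667)
x*P = 8*(-5/3) = -40/3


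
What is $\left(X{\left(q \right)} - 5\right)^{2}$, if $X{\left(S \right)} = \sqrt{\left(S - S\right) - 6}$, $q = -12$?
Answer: $\left(5 - i \sqrt{6}\right)^{2} \approx 19.0 - 24.495 i$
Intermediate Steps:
$X{\left(S \right)} = i \sqrt{6}$ ($X{\left(S \right)} = \sqrt{0 - 6} = \sqrt{-6} = i \sqrt{6}$)
$\left(X{\left(q \right)} - 5\right)^{2} = \left(i \sqrt{6} - 5\right)^{2} = \left(-5 + i \sqrt{6}\right)^{2}$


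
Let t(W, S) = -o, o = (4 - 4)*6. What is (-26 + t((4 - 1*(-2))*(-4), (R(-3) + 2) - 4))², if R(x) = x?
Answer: 676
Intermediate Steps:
o = 0 (o = 0*6 = 0)
t(W, S) = 0 (t(W, S) = -1*0 = 0)
(-26 + t((4 - 1*(-2))*(-4), (R(-3) + 2) - 4))² = (-26 + 0)² = (-26)² = 676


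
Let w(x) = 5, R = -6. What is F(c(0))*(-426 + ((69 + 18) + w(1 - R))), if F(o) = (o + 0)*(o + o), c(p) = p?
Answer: 0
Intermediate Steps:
F(o) = 2*o² (F(o) = o*(2*o) = 2*o²)
F(c(0))*(-426 + ((69 + 18) + w(1 - R))) = (2*0²)*(-426 + ((69 + 18) + 5)) = (2*0)*(-426 + (87 + 5)) = 0*(-426 + 92) = 0*(-334) = 0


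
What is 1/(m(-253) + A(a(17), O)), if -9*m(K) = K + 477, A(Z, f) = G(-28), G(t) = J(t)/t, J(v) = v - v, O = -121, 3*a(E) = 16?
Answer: -9/224 ≈ -0.040179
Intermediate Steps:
a(E) = 16/3 (a(E) = (⅓)*16 = 16/3)
J(v) = 0
G(t) = 0 (G(t) = 0/t = 0)
A(Z, f) = 0
m(K) = -53 - K/9 (m(K) = -(K + 477)/9 = -(477 + K)/9 = -53 - K/9)
1/(m(-253) + A(a(17), O)) = 1/((-53 - ⅑*(-253)) + 0) = 1/((-53 + 253/9) + 0) = 1/(-224/9 + 0) = 1/(-224/9) = -9/224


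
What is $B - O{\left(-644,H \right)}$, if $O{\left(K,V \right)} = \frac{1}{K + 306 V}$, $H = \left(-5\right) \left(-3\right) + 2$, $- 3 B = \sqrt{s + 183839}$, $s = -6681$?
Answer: $- \frac{1}{4558} - \frac{\sqrt{177158}}{3} \approx -140.3$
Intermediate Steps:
$B = - \frac{\sqrt{177158}}{3}$ ($B = - \frac{\sqrt{-6681 + 183839}}{3} = - \frac{\sqrt{177158}}{3} \approx -140.3$)
$H = 17$ ($H = 15 + 2 = 17$)
$B - O{\left(-644,H \right)} = - \frac{\sqrt{177158}}{3} - \frac{1}{-644 + 306 \cdot 17} = - \frac{\sqrt{177158}}{3} - \frac{1}{-644 + 5202} = - \frac{\sqrt{177158}}{3} - \frac{1}{4558} = - \frac{1}{4558} - \frac{\sqrt{177158}}{3}$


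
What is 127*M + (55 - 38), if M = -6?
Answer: -745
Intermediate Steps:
127*M + (55 - 38) = 127*(-6) + (55 - 38) = -762 + 17 = -745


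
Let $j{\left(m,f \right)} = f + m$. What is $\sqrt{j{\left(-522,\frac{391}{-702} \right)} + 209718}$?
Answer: $\frac{\sqrt{11454705678}}{234} \approx 457.38$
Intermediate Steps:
$\sqrt{j{\left(-522,\frac{391}{-702} \right)} + 209718} = \sqrt{\left(\frac{391}{-702} - 522\right) + 209718} = \sqrt{\left(391 \left(- \frac{1}{702}\right) - 522\right) + 209718} = \sqrt{\left(- \frac{391}{702} - 522\right) + 209718} = \sqrt{- \frac{366835}{702} + 209718} = \sqrt{\frac{146855201}{702}} = \frac{\sqrt{11454705678}}{234}$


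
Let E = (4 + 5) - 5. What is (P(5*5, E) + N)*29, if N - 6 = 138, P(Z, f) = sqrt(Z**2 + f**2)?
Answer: 4176 + 29*sqrt(641) ≈ 4910.2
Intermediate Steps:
E = 4 (E = 9 - 5 = 4)
N = 144 (N = 6 + 138 = 144)
(P(5*5, E) + N)*29 = (sqrt((5*5)**2 + 4**2) + 144)*29 = (sqrt(25**2 + 16) + 144)*29 = (sqrt(625 + 16) + 144)*29 = (sqrt(641) + 144)*29 = (144 + sqrt(641))*29 = 4176 + 29*sqrt(641)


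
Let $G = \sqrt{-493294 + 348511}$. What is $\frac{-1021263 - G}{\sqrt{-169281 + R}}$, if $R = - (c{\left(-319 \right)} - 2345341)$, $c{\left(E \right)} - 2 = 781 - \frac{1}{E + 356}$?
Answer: $\frac{3 \sqrt{119118170} \left(-340421 - i \sqrt{16087}\right)}{16097050} \approx -692.44 - 0.25799 i$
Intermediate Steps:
$c{\left(E \right)} = 783 - \frac{1}{356 + E}$ ($c{\left(E \right)} = 2 + \left(781 - \frac{1}{E + 356}\right) = 2 + \left(781 - \frac{1}{356 + E}\right) = 783 - \frac{1}{356 + E}$)
$G = 3 i \sqrt{16087}$ ($G = \sqrt{-144783} = 3 i \sqrt{16087} \approx 380.5 i$)
$R = \frac{86748647}{37}$ ($R = - (\frac{278747 + 783 \left(-319\right)}{356 - 319} - 2345341) = - (\frac{278747 - 249777}{37} - 2345341) = - (\frac{1}{37} \cdot 28970 - 2345341) = - (\frac{28970}{37} - 2345341) = \left(-1\right) \left(- \frac{86748647}{37}\right) = \frac{86748647}{37} \approx 2.3446 \cdot 10^{6}$)
$\frac{-1021263 - G}{\sqrt{-169281 + R}} = \frac{-1021263 - 3 i \sqrt{16087}}{\sqrt{-169281 + \frac{86748647}{37}}} = \frac{-1021263 - 3 i \sqrt{16087}}{\sqrt{\frac{80485250}{37}}} = \frac{-1021263 - 3 i \sqrt{16087}}{\frac{5}{37} \sqrt{119118170}} = \left(-1021263 - 3 i \sqrt{16087}\right) \frac{\sqrt{119118170}}{16097050} = \frac{\sqrt{119118170} \left(-1021263 - 3 i \sqrt{16087}\right)}{16097050}$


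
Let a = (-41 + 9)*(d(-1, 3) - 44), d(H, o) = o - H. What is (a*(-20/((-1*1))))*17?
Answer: 435200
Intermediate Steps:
a = 1280 (a = (-41 + 9)*((3 - 1*(-1)) - 44) = -32*((3 + 1) - 44) = -32*(4 - 44) = -32*(-40) = 1280)
(a*(-20/((-1*1))))*17 = (1280*(-20/((-1*1))))*17 = (1280*(-20/(-1)))*17 = (1280*(-20*(-1)))*17 = (1280*20)*17 = 25600*17 = 435200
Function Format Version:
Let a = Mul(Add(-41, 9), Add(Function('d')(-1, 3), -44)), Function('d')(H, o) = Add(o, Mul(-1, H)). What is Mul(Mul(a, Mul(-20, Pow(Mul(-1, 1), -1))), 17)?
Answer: 435200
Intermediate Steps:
a = 1280 (a = Mul(Add(-41, 9), Add(Add(3, Mul(-1, -1)), -44)) = Mul(-32, Add(Add(3, 1), -44)) = Mul(-32, Add(4, -44)) = Mul(-32, -40) = 1280)
Mul(Mul(a, Mul(-20, Pow(Mul(-1, 1), -1))), 17) = Mul(Mul(1280, Mul(-20, Pow(Mul(-1, 1), -1))), 17) = Mul(Mul(1280, Mul(-20, Pow(-1, -1))), 17) = Mul(Mul(1280, Mul(-20, -1)), 17) = Mul(Mul(1280, 20), 17) = Mul(25600, 17) = 435200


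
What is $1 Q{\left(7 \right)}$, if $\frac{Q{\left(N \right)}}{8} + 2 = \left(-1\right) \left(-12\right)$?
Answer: $80$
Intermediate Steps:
$Q{\left(N \right)} = 80$ ($Q{\left(N \right)} = -16 + 8 \left(\left(-1\right) \left(-12\right)\right) = -16 + 8 \cdot 12 = -16 + 96 = 80$)
$1 Q{\left(7 \right)} = 1 \cdot 80 = 80$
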